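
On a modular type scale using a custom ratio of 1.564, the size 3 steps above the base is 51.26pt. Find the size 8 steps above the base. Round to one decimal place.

Moving from step +3 to step +8 is 5 steps up, so multiply by r⁵.
51.26 × 1.564⁵ = 51.26 × 9.35802 ≈ 479.692

479.7pt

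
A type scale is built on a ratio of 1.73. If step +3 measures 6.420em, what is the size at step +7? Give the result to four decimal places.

The gap is 7 − (3) = 4 steps, so the factor is 1.73^4.
6.420 × 1.73⁴ = 6.420 × 8.95745 ≈ 57.5068

57.5068em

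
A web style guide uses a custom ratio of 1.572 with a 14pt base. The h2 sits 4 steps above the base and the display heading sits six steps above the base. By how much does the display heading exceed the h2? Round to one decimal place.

Step 4: 14.0 × 1.572⁴ = 85.495pt
Step 6: 14.0 × 1.572⁶ = 211.273pt
Difference: 211.273 − 85.495 = 125.778pt

125.8pt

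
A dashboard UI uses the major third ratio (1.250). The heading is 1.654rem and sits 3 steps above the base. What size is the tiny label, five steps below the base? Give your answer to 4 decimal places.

0.2775rem

1.654 ÷ 1.250⁸ = 1.654 ÷ 5.96046 ≈ 0.2775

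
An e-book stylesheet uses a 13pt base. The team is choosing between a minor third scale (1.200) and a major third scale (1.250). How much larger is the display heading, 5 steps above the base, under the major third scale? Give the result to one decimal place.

7.3pt

Minor third: 13.0 × 1.200⁵ = 32.348pt
Major third: 13.0 × 1.250⁵ = 39.673pt
Difference: 39.673 − 32.348 = 7.325pt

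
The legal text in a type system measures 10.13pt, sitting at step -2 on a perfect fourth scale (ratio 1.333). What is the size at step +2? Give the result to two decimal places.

31.98pt

10.13 × 1.333⁴ = 10.13 × 3.15733 ≈ 31.984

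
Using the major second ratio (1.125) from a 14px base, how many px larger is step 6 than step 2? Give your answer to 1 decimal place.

10.7px

Step 2: 14.0 × 1.125² = 17.719px
Step 6: 14.0 × 1.125⁶ = 28.382px
Difference: 28.382 − 17.719 = 10.663px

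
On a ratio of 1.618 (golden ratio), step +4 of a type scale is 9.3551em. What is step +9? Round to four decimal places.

103.7388em

The gap is 9 − (4) = 5 steps, so the factor is 1.618^5.
9.3551 × 1.618⁵ = 9.3551 × 11.08901 ≈ 103.7388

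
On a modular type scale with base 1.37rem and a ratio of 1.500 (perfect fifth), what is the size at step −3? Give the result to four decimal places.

Every step multiplies by the scale ratio.
1.37 ÷ 1.500³ = 1.37 ÷ 3.37500 ≈ 0.4059

0.4059rem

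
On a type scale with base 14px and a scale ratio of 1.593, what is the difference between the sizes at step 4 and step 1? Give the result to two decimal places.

67.85px

Step 1: 14.0 × 1.593 = 22.3020px
Step 4: 14.0 × 1.593⁴ = 90.1553px
Difference: 90.1553 − 22.3020 = 67.8533px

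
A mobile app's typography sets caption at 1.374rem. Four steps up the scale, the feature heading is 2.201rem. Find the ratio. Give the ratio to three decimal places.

The ratio satisfies 1.374 × r⁴ = 2.201, so r = (2.201 / 1.374)^(1/4).
r = 1.6019^(1/4) ≈ 1.1250

1.125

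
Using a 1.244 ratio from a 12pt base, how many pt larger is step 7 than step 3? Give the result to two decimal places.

Step 3: 12.0 × 1.244³ = 23.1016pt
Step 7: 12.0 × 1.244⁷ = 55.3253pt
Difference: 55.3253 − 23.1016 = 32.2237pt

32.22pt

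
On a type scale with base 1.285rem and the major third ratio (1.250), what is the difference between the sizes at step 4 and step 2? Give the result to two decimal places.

1.13rem

Step 2: 1.285 × 1.250² = 2.0078rem
Step 4: 1.285 × 1.250⁴ = 3.1372rem
Difference: 3.1372 − 2.0078 = 1.1294rem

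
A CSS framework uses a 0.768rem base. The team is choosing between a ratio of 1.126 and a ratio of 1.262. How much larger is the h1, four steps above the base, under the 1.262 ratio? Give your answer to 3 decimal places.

At 1.126: 0.768 × 1.126⁴ = 1.23457rem
At 1.262: 0.768 × 1.262⁴ = 1.94804rem
Difference: 1.94804 − 1.23457 = 0.71347rem

0.713rem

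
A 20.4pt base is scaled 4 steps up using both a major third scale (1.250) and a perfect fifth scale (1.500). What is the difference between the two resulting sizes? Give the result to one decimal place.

Major third: 20.4 × 1.250⁴ = 49.805pt
Perfect fifth: 20.4 × 1.500⁴ = 103.275pt
Difference: 103.275 − 49.805 = 53.470pt

53.5pt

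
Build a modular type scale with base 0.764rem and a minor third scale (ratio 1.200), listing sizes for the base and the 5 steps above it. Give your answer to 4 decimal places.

Step 0: 0.764rem
Step 1: 0.764 × 1.200 = 0.9168
Step 2: 0.764 × 1.200² = 1.1002
Step 3: 0.764 × 1.200³ = 1.3202
Step 4: 0.764 × 1.200⁴ = 1.5842
Step 5: 0.764 × 1.200⁵ = 1.9011

0.7640rem, 0.9168rem, 1.1002rem, 1.3202rem, 1.5842rem, 1.9011rem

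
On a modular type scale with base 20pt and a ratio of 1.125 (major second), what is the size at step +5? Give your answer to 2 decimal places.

36.04pt

A modular type scale is a geometric sequence: sizeₙ = base × rⁿ.
20.0 × 1.125⁵ = 20.0 × 1.80203 ≈ 36.04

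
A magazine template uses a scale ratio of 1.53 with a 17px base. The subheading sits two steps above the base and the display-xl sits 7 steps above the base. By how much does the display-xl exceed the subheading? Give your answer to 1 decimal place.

Step 2: 17.0 × 1.53² = 39.795px
Step 7: 17.0 × 1.53⁷ = 333.648px
Difference: 333.648 − 39.795 = 293.853px

293.9px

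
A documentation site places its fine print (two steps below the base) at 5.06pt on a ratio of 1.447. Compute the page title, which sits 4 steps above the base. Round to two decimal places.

5.06 × 1.447⁶ = 5.06 × 9.17933 ≈ 46.447

46.45pt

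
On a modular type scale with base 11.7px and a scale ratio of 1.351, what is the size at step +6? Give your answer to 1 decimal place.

71.1px

11.7 × 1.351⁶ = 11.7 × 6.08040 ≈ 71.14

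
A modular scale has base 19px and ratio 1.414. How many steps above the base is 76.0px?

4

1.414ⁿ = 76.0 / 19 = 4.0000
n = ln(4.0000) / ln(1.414) = 1.3863 / 0.3464 ≈ 4.00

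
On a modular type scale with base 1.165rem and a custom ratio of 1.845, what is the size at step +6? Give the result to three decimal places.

Every step multiplies by the scale ratio.
1.165 × 1.845⁶ = 1.165 × 39.44375 ≈ 45.952

45.952rem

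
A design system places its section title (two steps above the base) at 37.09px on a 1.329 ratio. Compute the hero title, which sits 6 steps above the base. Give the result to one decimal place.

Moving from step +2 to step +6 is 4 steps up, so multiply by r⁴.
37.09 × 1.329⁴ = 37.09 × 3.11961 ≈ 115.706

115.7px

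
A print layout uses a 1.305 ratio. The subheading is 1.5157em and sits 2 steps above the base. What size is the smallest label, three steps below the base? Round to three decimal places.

The gap is -3 − (2) = -5 steps, so the factor is 1.305^-5.
1.5157 ÷ 1.305⁵ = 1.5157 ÷ 3.78488 ≈ 0.400

0.400em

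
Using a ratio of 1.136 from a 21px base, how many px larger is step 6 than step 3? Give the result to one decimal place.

Step 3: 21.0 × 1.136³ = 30.786px
Step 6: 21.0 × 1.136⁶ = 45.132px
Difference: 45.132 − 30.786 = 14.346px

14.3px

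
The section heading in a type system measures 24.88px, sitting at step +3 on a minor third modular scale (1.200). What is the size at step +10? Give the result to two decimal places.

89.15px

24.88 × 1.200⁷ = 24.88 × 3.58318 ≈ 89.150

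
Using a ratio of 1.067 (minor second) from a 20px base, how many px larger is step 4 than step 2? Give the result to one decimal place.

3.2px

Step 2: 20.0 × 1.067² = 22.770px
Step 4: 20.0 × 1.067⁴ = 25.923px
Difference: 25.923 − 22.770 = 3.153px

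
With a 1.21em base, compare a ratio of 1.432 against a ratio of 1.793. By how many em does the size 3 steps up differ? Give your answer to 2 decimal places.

At 1.432: 1.21 × 1.432³ = 3.5532em
At 1.793: 1.21 × 1.793³ = 6.9747em
Difference: 6.9747 − 3.5532 = 3.4215em

3.42em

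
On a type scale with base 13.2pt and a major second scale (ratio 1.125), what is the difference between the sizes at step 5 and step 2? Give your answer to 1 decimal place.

7.1pt

Step 2: 13.2 × 1.125² = 16.706pt
Step 5: 13.2 × 1.125⁵ = 23.787pt
Difference: 23.787 − 16.706 = 7.081pt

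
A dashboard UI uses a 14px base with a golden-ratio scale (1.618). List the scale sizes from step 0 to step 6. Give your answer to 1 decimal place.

Step 0: 14px
Step 1: 14.0 × 1.618 = 22.7
Step 2: 14.0 × 1.618² = 36.7
Step 3: 14.0 × 1.618³ = 59.3
Step 4: 14.0 × 1.618⁴ = 95.9
Step 5: 14.0 × 1.618⁵ = 155.2
Step 6: 14.0 × 1.618⁶ = 251.2

14.0px, 22.7px, 36.7px, 59.3px, 95.9px, 155.2px, 251.2px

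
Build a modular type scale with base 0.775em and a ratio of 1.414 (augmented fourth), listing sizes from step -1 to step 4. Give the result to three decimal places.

Step -1: 0.775 ÷ 1.414 = 0.548
Step 0: 0.775em
Step 1: 0.775 × 1.414 = 1.096
Step 2: 0.775 × 1.414² = 1.550
Step 3: 0.775 × 1.414³ = 2.191
Step 4: 0.775 × 1.414⁴ = 3.098

0.548em, 0.775em, 1.096em, 1.550em, 2.191em, 3.098em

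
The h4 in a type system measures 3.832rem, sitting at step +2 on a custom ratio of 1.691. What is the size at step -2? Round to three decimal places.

0.469rem

Moving from step +2 to step -2 is 4 steps down, so divide by r⁴.
3.832 ÷ 1.691⁴ = 3.832 ÷ 8.17663 ≈ 0.469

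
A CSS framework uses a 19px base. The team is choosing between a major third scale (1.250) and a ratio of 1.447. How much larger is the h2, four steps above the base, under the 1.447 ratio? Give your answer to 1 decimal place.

Major third: 19.0 × 1.250⁴ = 46.387px
At 1.447: 19.0 × 1.447⁴ = 83.297px
Difference: 83.297 − 46.387 = 36.910px

36.9px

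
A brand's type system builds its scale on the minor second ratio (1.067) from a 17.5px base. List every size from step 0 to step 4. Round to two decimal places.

17.50px, 18.67px, 19.92px, 21.26px, 22.68px

Step 0: 17.5px
Step 1: 17.5 × 1.067 = 18.67
Step 2: 17.5 × 1.067² = 19.92
Step 3: 17.5 × 1.067³ = 21.26
Step 4: 17.5 × 1.067⁴ = 22.68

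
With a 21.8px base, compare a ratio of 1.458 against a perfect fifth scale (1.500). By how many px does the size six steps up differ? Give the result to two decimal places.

At 1.458: 21.8 × 1.458⁶ = 209.4120px
Perfect fifth: 21.8 × 1.500⁶ = 248.3156px
Difference: 248.3156 − 209.4120 = 38.9036px

38.90px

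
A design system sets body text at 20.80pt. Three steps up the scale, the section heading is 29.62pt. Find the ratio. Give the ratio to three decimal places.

r³ = 29.62 / 20.80, so r = (29.62/20.80)^(1/3).
r = 1.4240^(1/3) ≈ 1.1251

1.125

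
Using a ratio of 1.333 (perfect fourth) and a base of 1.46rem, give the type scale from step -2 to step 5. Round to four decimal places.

0.8217rem, 1.0953rem, 1.4600rem, 1.9462rem, 2.5943rem, 3.4581rem, 4.6097rem, 6.1447rem

Step -2: 1.46 ÷ 1.333² = 0.8217
Step -1: 1.46 ÷ 1.333 = 1.0953
Step 0: 1.46rem
Step 1: 1.46 × 1.333 = 1.9462
Step 2: 1.46 × 1.333² = 2.5943
Step 3: 1.46 × 1.333³ = 3.4581
Step 4: 1.46 × 1.333⁴ = 4.6097
Step 5: 1.46 × 1.333⁵ = 6.1447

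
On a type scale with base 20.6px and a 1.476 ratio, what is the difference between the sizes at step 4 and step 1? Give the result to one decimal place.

67.4px

Step 1: 20.6 × 1.476 = 30.406px
Step 4: 20.6 × 1.476⁴ = 97.772px
Difference: 97.772 − 30.406 = 67.366px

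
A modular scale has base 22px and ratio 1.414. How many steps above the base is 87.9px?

4

1.414ⁿ = 87.9 / 22 = 3.9955
n = ln(3.9955) / ln(1.414) = 1.3852 / 0.3464 ≈ 4.00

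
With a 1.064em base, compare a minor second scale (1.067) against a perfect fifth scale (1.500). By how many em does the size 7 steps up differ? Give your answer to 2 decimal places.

Minor second: 1.064 × 1.067⁷ = 1.6753em
Perfect fifth: 1.064 × 1.500⁷ = 18.1794em
Difference: 18.1794 − 1.6753 = 16.5041em

16.50em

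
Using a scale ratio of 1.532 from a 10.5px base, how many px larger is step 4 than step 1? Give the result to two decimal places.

Step 1: 10.5 × 1.532 = 16.0860px
Step 4: 10.5 × 1.532⁴ = 57.8395px
Difference: 57.8395 − 16.0860 = 41.7535px

41.75px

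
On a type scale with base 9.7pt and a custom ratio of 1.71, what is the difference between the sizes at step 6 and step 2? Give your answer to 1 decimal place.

Step 2: 9.7 × 1.71² = 28.364pt
Step 6: 9.7 × 1.71⁶ = 242.520pt
Difference: 242.520 − 28.364 = 214.156pt

214.2pt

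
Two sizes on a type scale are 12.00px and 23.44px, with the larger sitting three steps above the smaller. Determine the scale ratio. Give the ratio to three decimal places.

1.250

r³ = 23.44 / 12.00, so r = (23.44/12.00)^(1/3).
r = 1.9533^(1/3) ≈ 1.2500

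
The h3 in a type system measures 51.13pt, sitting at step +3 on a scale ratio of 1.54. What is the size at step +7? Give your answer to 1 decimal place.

287.6pt

The gap is 7 − (3) = 4 steps, so the factor is 1.54^4.
51.13 × 1.54⁴ = 51.13 × 5.62449 ≈ 287.580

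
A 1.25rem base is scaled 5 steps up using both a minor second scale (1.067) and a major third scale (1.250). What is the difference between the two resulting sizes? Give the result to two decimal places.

Minor second: 1.25 × 1.067⁵ = 1.7287rem
Major third: 1.25 × 1.250⁵ = 3.8147rem
Difference: 3.8147 − 1.7287 = 2.0860rem

2.09rem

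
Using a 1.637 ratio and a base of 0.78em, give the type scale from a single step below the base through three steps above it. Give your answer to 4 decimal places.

0.4765em, 0.7800em, 1.2769em, 2.0902em, 3.4217em

Step -1: 0.78 ÷ 1.637 = 0.4765
Step 0: 0.78em
Step 1: 0.78 × 1.637 = 1.2769
Step 2: 0.78 × 1.637² = 2.0902
Step 3: 0.78 × 1.637³ = 3.4217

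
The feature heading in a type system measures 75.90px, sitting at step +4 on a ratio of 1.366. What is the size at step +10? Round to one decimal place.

75.90 × 1.366⁶ = 75.90 × 6.49687 ≈ 493.112

493.1px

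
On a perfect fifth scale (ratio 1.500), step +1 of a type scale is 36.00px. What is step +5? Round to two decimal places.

36.00 × 1.500⁴ = 36.00 × 5.06250 ≈ 182.250

182.25px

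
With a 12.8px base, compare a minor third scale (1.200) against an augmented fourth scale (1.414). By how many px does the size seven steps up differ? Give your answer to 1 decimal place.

Minor third: 12.8 × 1.200⁷ = 45.865px
Augmented fourth: 12.8 × 1.414⁷ = 144.662px
Difference: 144.662 − 45.865 = 98.797px

98.8px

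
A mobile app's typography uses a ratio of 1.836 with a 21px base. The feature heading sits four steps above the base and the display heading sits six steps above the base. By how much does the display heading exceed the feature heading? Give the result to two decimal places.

Step 4: 21.0 × 1.836⁴ = 238.6217px
Step 6: 21.0 × 1.836⁶ = 804.3691px
Difference: 804.3691 − 238.6217 = 565.7474px

565.75px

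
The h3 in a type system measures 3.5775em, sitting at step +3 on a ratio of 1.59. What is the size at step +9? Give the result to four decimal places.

Moving from step +3 to step +9 is 6 steps up, so multiply by r⁶.
3.5775 × 1.59⁶ = 3.5775 × 16.15782 ≈ 57.8046

57.8046em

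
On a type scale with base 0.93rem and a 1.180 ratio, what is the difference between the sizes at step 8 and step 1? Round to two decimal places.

Step 1: 0.93 × 1.180 = 1.0974rem
Step 8: 0.93 × 1.180⁸ = 3.4957rem
Difference: 3.4957 − 1.0974 = 2.3983rem

2.40rem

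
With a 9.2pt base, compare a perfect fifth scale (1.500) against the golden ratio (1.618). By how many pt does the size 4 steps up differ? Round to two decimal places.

Perfect fifth: 9.2 × 1.500⁴ = 46.5750pt
Golden ratio: 9.2 × 1.618⁴ = 63.0524pt
Difference: 63.0524 − 46.5750 = 16.4774pt

16.48pt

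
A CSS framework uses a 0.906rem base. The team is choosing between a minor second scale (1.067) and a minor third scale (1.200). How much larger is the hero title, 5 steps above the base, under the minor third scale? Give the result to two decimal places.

1.00rem

Minor second: 0.906 × 1.067⁵ = 1.2530rem
Minor third: 0.906 × 1.200⁵ = 2.2544rem
Difference: 2.2544 − 1.2530 = 1.0014rem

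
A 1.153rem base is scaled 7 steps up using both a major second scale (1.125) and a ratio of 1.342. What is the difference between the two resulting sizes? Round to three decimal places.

6.409rem

Major second: 1.153 × 1.125⁷ = 2.62964rem
At 1.342: 1.153 × 1.342⁷ = 9.03851rem
Difference: 9.03851 − 2.62964 = 6.40887rem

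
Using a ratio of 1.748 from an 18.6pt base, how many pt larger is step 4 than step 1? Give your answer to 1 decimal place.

141.1pt

Step 1: 18.6 × 1.748 = 32.513pt
Step 4: 18.6 × 1.748⁴ = 173.652pt
Difference: 173.652 − 32.513 = 141.139pt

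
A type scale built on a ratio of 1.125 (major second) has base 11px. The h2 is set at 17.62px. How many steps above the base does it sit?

1.125ⁿ = 17.62 / 11 = 1.6018
n = ln(1.6018) / ln(1.125) = 0.4711 / 0.1178 ≈ 4.00

4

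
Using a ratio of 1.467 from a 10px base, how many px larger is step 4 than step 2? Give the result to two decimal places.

24.79px

Step 2: 10.0 × 1.467² = 21.5209px
Step 4: 10.0 × 1.467⁴ = 46.3149px
Difference: 46.3149 − 21.5209 = 24.7940px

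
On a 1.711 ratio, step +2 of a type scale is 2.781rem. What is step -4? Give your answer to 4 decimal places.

0.1108rem

2.781 ÷ 1.711⁶ = 2.781 ÷ 25.08997 ≈ 0.1108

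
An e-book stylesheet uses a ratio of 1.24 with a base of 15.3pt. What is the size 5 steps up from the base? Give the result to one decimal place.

15.3 × 1.24⁵ = 15.3 × 2.93163 ≈ 44.85

44.9pt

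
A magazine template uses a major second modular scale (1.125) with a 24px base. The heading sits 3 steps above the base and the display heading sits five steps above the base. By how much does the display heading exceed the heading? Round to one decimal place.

Step 3: 24.0 × 1.125³ = 34.172px
Step 5: 24.0 × 1.125⁵ = 43.249px
Difference: 43.249 − 34.172 = 9.077px

9.1px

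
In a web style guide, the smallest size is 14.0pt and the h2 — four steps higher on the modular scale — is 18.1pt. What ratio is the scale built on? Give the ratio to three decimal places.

r⁴ = 18.1 / 14.0, so r = (18.1/14.0)^(1/4).
r = 1.2929^(1/4) ≈ 1.0663

1.066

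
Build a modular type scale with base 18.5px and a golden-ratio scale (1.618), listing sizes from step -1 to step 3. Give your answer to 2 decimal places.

Step -1: 18.5 ÷ 1.618 = 11.43
Step 0: 18.5px
Step 1: 18.5 × 1.618 = 29.93
Step 2: 18.5 × 1.618² = 48.43
Step 3: 18.5 × 1.618³ = 78.36

11.43px, 18.50px, 29.93px, 48.43px, 78.36px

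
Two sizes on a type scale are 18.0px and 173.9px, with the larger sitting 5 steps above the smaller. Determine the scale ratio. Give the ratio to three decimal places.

r⁵ = 173.9 / 18.0, so r = (173.9/18.0)^(1/5).
r = 9.6611^(1/5) ≈ 1.5740

1.574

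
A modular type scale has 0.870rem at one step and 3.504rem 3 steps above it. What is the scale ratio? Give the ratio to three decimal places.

r³ = 3.504 / 0.870, so r = (3.504/0.870)^(1/3).
r = 4.0276^(1/3) ≈ 1.5910

1.591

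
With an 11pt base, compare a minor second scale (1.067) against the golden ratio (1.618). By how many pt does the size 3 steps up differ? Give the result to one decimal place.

Minor second: 11.0 × 1.067³ = 13.362pt
Golden ratio: 11.0 × 1.618³ = 46.594pt
Difference: 46.594 − 13.362 = 33.232pt

33.2pt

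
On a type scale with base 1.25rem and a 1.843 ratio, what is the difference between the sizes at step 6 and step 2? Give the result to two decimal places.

44.74rem

Step 2: 1.25 × 1.843² = 4.2458rem
Step 6: 1.25 × 1.843⁶ = 48.9849rem
Difference: 48.9849 − 4.2458 = 44.7391rem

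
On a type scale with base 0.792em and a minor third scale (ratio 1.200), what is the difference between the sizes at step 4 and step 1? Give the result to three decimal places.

Step 1: 0.792 × 1.200 = 0.95040em
Step 4: 0.792 × 1.200⁴ = 1.64229em
Difference: 1.64229 − 0.95040 = 0.69189em

0.692em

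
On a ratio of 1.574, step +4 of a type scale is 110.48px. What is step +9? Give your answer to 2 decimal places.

Moving from step +4 to step +9 is 5 steps up, so multiply by r⁵.
110.48 × 1.574⁵ = 110.48 × 9.66103 ≈ 1067.351

1067.35px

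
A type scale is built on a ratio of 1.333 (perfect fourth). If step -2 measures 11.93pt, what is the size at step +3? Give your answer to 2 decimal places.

50.21pt

11.93 × 1.333⁵ = 11.93 × 4.20873 ≈ 50.210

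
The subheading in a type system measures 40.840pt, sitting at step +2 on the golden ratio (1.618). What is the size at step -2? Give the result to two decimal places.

Moving from step +2 to step -2 is 4 steps down, so divide by r⁴.
40.840 ÷ 1.618⁴ = 40.840 ÷ 6.85353 ≈ 5.959

5.96pt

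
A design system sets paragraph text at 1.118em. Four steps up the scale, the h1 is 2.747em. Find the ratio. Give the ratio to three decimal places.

r⁴ = 2.747 / 1.118, so r = (2.747/1.118)^(1/4).
r = 2.4571^(1/4) ≈ 1.2520

1.252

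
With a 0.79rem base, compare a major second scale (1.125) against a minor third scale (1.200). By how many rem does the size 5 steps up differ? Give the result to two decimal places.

0.54rem

Major second: 0.79 × 1.125⁵ = 1.4236rem
Minor third: 0.79 × 1.200⁵ = 1.9658rem
Difference: 1.9658 − 1.4236 = 0.5422rem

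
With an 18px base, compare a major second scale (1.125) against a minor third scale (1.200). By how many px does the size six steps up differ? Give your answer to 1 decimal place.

17.3px

Major second: 18.0 × 1.125⁶ = 36.491px
Minor third: 18.0 × 1.200⁶ = 53.748px
Difference: 53.748 − 36.491 = 17.257px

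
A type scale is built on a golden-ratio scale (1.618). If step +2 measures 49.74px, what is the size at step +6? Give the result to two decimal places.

340.89px

The gap is 6 − (2) = 4 steps, so the factor is 1.618^4.
49.74 × 1.618⁴ = 49.74 × 6.85353 ≈ 340.894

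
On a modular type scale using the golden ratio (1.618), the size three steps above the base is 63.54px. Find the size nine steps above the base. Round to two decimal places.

1140.04px

Moving from step +3 to step +9 is 6 steps up, so multiply by r⁶.
63.54 × 1.618⁶ = 63.54 × 17.94201 ≈ 1140.035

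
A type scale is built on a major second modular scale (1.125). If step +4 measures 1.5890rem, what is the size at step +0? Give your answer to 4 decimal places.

The gap is 0 − (4) = -4 steps, so the factor is 1.125^-4.
1.5890 ÷ 1.125⁴ = 1.5890 ÷ 1.60181 ≈ 0.9920

0.9920rem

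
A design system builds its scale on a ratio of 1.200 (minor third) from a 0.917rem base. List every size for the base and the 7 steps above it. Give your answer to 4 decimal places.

Step 0: 0.917rem
Step 1: 0.917 × 1.200 = 1.1004
Step 2: 0.917 × 1.200² = 1.3205
Step 3: 0.917 × 1.200³ = 1.5846
Step 4: 0.917 × 1.200⁴ = 1.9015
Step 5: 0.917 × 1.200⁵ = 2.2818
Step 6: 0.917 × 1.200⁶ = 2.7381
Step 7: 0.917 × 1.200⁷ = 3.2858

0.9170rem, 1.1004rem, 1.3205rem, 1.5846rem, 1.9015rem, 2.2818rem, 2.7381rem, 3.2858rem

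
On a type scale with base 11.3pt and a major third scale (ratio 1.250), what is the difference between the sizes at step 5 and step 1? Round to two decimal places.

20.36pt

Step 1: 11.3 × 1.250 = 14.1250pt
Step 5: 11.3 × 1.250⁵ = 34.4849pt
Difference: 34.4849 − 14.1250 = 20.3599pt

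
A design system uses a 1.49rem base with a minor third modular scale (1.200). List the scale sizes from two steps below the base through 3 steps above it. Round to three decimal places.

Step -2: 1.49 ÷ 1.200² = 1.035
Step -1: 1.49 ÷ 1.200 = 1.242
Step 0: 1.49rem
Step 1: 1.49 × 1.200 = 1.788
Step 2: 1.49 × 1.200² = 2.146
Step 3: 1.49 × 1.200³ = 2.575

1.035rem, 1.242rem, 1.490rem, 1.788rem, 2.146rem, 2.575rem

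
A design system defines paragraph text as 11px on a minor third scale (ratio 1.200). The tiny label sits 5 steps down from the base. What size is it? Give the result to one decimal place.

Every step multiplies by the scale ratio.
11.0 ÷ 1.200⁵ = 11.0 ÷ 2.48832 ≈ 4.42

4.4px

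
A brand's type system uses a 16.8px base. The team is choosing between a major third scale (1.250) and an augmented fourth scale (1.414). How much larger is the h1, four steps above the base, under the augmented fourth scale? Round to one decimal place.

Major third: 16.8 × 1.250⁴ = 41.016px
Augmented fourth: 16.8 × 1.414⁴ = 67.159px
Difference: 67.159 − 41.016 = 26.143px

26.1px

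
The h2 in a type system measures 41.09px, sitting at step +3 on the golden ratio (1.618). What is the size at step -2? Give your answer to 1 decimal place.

41.09 ÷ 1.618⁵ = 41.09 ÷ 11.08901 ≈ 3.705

3.7px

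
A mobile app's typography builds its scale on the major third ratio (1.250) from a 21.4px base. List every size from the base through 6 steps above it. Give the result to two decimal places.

21.40px, 26.75px, 33.44px, 41.80px, 52.25px, 65.31px, 81.63px

Step 0: 21.4px
Step 1: 21.4 × 1.250 = 26.75
Step 2: 21.4 × 1.250² = 33.44
Step 3: 21.4 × 1.250³ = 41.80
Step 4: 21.4 × 1.250⁴ = 52.25
Step 5: 21.4 × 1.250⁵ = 65.31
Step 6: 21.4 × 1.250⁶ = 81.63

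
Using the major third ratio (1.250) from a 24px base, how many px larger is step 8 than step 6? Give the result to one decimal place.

Step 6: 24.0 × 1.250⁶ = 91.553px
Step 8: 24.0 × 1.250⁸ = 143.051px
Difference: 143.051 − 91.553 = 51.498px

51.5px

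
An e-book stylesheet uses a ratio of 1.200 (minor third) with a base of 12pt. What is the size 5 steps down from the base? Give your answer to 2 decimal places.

Each step on a modular scale multiplies by the ratio, so the size n steps from the base is base × ratioⁿ.
12.0 ÷ 1.200⁵ = 12.0 ÷ 2.48832 ≈ 4.82

4.82pt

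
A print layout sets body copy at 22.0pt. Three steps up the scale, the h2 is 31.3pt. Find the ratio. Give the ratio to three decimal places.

1.125

The ratio satisfies 22.0 × r³ = 31.3, so r = (31.3 / 22.0)^(1/3).
r = 1.4227^(1/3) ≈ 1.1247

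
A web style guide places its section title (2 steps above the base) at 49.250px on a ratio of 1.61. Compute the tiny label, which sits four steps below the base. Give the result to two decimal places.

2.83px

49.250 ÷ 1.61⁶ = 49.250 ÷ 17.41627 ≈ 2.828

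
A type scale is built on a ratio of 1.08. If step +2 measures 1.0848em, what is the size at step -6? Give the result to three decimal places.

The gap is -6 − (2) = -8 steps, so the factor is 1.08^-8.
1.0848 ÷ 1.08⁸ = 1.0848 ÷ 1.85093 ≈ 0.586

0.586em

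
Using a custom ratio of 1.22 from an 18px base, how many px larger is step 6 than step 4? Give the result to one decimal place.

Step 4: 18.0 × 1.22⁴ = 39.876px
Step 6: 18.0 × 1.22⁶ = 59.351px
Difference: 59.351 − 39.876 = 19.475px

19.5px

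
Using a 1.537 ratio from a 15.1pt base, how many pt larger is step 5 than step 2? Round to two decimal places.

Step 2: 15.1 × 1.537² = 35.6718pt
Step 5: 15.1 × 1.537⁵ = 129.5228pt
Difference: 129.5228 − 35.6718 = 93.8510pt

93.85pt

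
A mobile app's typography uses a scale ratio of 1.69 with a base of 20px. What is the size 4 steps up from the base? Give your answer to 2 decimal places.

163.15px

A modular type scale is a geometric sequence: sizeₙ = base × rⁿ.
20.0 × 1.69⁴ = 20.0 × 8.15731 ≈ 163.15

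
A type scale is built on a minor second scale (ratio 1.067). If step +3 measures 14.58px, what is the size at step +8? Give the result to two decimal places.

20.16px

14.58 × 1.067⁵ = 14.58 × 1.38300 ≈ 20.164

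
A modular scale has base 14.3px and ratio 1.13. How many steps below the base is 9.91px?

3

1.13ⁿ = 14.3 / 9.91 = 1.4430
n = ln(1.4430) / ln(1.13) = 0.3667 / 0.1222 ≈ 3.00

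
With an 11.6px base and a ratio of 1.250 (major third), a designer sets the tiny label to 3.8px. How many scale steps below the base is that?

5

1.250ⁿ = 11.6 / 3.8 = 3.0526
n = ln(3.0526) / ln(1.250) = 1.1160 / 0.2231 ≈ 5.00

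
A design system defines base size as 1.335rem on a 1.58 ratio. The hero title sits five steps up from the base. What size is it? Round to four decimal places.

1.335 × 1.58⁵ = 1.335 × 9.84658 ≈ 13.1452

13.1452rem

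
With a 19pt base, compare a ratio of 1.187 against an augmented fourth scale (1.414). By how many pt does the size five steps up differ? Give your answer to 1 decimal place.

62.6pt

At 1.187: 19.0 × 1.187⁵ = 44.772pt
Augmented fourth: 19.0 × 1.414⁵ = 107.399pt
Difference: 107.399 − 44.772 = 62.627pt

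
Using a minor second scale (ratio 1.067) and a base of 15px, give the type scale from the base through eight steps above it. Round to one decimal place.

15.0px, 16.0px, 17.1px, 18.2px, 19.4px, 20.7px, 22.1px, 23.6px, 25.2px

Step 0: 15px
Step 1: 15.0 × 1.067 = 16.0
Step 2: 15.0 × 1.067² = 17.1
Step 3: 15.0 × 1.067³ = 18.2
Step 4: 15.0 × 1.067⁴ = 19.4
Step 5: 15.0 × 1.067⁵ = 20.7
Step 6: 15.0 × 1.067⁶ = 22.1
Step 7: 15.0 × 1.067⁷ = 23.6
Step 8: 15.0 × 1.067⁸ = 25.2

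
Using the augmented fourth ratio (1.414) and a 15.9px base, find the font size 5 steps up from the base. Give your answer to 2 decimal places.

15.9 × 1.414⁵ = 15.9 × 5.65258 ≈ 89.88

89.88px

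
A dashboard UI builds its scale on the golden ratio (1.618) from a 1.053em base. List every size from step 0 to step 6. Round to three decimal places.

1.053em, 1.704em, 2.757em, 4.460em, 7.217em, 11.677em, 18.893em

Step 0: 1.053em
Step 1: 1.053 × 1.618 = 1.704
Step 2: 1.053 × 1.618² = 2.757
Step 3: 1.053 × 1.618³ = 4.460
Step 4: 1.053 × 1.618⁴ = 7.217
Step 5: 1.053 × 1.618⁵ = 11.677
Step 6: 1.053 × 1.618⁶ = 18.893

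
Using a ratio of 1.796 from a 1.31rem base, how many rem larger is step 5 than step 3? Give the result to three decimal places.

16.890rem

Step 3: 1.31 × 1.796³ = 7.58910rem
Step 5: 1.31 × 1.796⁵ = 24.47952rem
Difference: 24.47952 − 7.58910 = 16.89042rem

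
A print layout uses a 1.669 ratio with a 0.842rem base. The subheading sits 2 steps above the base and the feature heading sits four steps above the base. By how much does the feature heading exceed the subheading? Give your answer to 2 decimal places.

Step 2: 0.842 × 1.669² = 2.3454rem
Step 4: 0.842 × 1.669⁴ = 6.5334rem
Difference: 6.5334 − 2.3454 = 4.1880rem

4.19rem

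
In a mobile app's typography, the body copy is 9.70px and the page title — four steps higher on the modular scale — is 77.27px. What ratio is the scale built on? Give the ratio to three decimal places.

The ratio satisfies 9.70 × r⁴ = 77.27, so r = (77.27 / 9.70)^(1/4).
r = 7.9660^(1/4) ≈ 1.6800

1.680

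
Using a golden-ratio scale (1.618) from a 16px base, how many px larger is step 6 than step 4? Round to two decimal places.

Step 4: 16.0 × 1.618⁴ = 109.6564px
Step 6: 16.0 × 1.618⁶ = 287.0722px
Difference: 287.0722 − 109.6564 = 177.4158px

177.42px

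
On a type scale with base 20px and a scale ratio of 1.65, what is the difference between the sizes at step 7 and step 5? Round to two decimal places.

Step 5: 20.0 × 1.65⁵ = 244.5962px
Step 7: 20.0 × 1.65⁷ = 665.9132px
Difference: 665.9132 − 244.5962 = 421.3170px

421.32px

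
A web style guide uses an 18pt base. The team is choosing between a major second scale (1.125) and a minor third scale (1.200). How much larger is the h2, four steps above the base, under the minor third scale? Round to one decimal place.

Major second: 18.0 × 1.125⁴ = 28.833pt
Minor third: 18.0 × 1.200⁴ = 37.325pt
Difference: 37.325 − 28.833 = 8.492pt

8.5pt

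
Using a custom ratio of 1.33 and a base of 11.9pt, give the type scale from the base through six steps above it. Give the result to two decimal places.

Step 0: 11.9pt
Step 1: 11.9 × 1.33 = 15.83
Step 2: 11.9 × 1.33² = 21.05
Step 3: 11.9 × 1.33³ = 28.00
Step 4: 11.9 × 1.33⁴ = 37.24
Step 5: 11.9 × 1.33⁵ = 49.52
Step 6: 11.9 × 1.33⁶ = 65.87

11.90pt, 15.83pt, 21.05pt, 28.00pt, 37.24pt, 49.52pt, 65.87pt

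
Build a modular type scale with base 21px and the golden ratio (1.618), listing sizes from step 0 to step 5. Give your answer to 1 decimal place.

Step 0: 21px
Step 1: 21.0 × 1.618 = 34.0
Step 2: 21.0 × 1.618² = 55.0
Step 3: 21.0 × 1.618³ = 89.0
Step 4: 21.0 × 1.618⁴ = 143.9
Step 5: 21.0 × 1.618⁵ = 232.9

21.0px, 34.0px, 55.0px, 89.0px, 143.9px, 232.9px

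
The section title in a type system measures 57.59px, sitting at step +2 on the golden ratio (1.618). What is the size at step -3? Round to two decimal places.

5.19px

57.59 ÷ 1.618⁵ = 57.59 ÷ 11.08901 ≈ 5.193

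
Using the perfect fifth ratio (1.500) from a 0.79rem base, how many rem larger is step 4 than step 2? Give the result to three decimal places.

2.222rem

Step 2: 0.79 × 1.500² = 1.77750rem
Step 4: 0.79 × 1.500⁴ = 3.99938rem
Difference: 3.99938 − 1.77750 = 2.22188rem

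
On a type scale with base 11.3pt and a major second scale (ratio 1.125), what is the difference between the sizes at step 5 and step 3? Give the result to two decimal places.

Step 3: 11.3 × 1.125³ = 16.0893pt
Step 5: 11.3 × 1.125⁵ = 20.3630pt
Difference: 20.3630 − 16.0893 = 4.2737pt

4.27pt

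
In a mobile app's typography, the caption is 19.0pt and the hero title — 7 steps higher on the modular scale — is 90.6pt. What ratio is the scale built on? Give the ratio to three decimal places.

1.250

The ratio satisfies 19.0 × r⁷ = 90.6, so r = (90.6 / 19.0)^(1/7).
r = 4.7684^(1/7) ≈ 1.2500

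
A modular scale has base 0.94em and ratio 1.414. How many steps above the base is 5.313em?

1.414ⁿ = 5.313 / 0.94 = 5.6521
n = ln(5.6521) / ln(1.414) = 1.7320 / 0.3464 ≈ 5.00

5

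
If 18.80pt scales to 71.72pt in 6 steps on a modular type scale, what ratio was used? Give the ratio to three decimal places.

r⁶ = 71.72 / 18.80, so r = (71.72/18.80)^(1/6).
r = 3.8149^(1/6) ≈ 1.2500

1.250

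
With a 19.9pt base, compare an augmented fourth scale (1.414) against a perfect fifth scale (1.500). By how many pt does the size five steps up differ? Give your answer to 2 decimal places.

Augmented fourth: 19.9 × 1.414⁵ = 112.4864pt
Perfect fifth: 19.9 × 1.500⁵ = 151.1156pt
Difference: 151.1156 − 112.4864 = 38.6292pt

38.63pt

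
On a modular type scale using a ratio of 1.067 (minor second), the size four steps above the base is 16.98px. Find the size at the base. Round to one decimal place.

13.1px

16.98 ÷ 1.067⁴ = 16.98 ÷ 1.29616 ≈ 13.100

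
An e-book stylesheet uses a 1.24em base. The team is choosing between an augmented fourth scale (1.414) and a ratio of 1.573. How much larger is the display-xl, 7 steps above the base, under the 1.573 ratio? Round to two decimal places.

15.53em

Augmented fourth: 1.24 × 1.414⁷ = 14.0142em
At 1.573: 1.24 × 1.573⁷ = 29.5476em
Difference: 29.5476 − 14.0142 = 15.5334em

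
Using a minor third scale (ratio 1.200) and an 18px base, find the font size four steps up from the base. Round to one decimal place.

Each step on a modular scale multiplies by the ratio, so the size n steps from the base is base × ratioⁿ.
18.0 × 1.200⁴ = 18.0 × 2.07360 ≈ 37.32

37.3px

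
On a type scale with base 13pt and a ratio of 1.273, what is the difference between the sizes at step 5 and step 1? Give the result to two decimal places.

26.91pt

Step 1: 13.0 × 1.273 = 16.5490pt
Step 5: 13.0 × 1.273⁵ = 43.4596pt
Difference: 43.4596 − 16.5490 = 26.9106pt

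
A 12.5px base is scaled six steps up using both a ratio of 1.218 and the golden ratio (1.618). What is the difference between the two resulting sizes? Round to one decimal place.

At 1.218: 12.5 × 1.218⁶ = 40.813px
Golden ratio: 12.5 × 1.618⁶ = 224.275px
Difference: 224.275 − 40.813 = 183.462px

183.5px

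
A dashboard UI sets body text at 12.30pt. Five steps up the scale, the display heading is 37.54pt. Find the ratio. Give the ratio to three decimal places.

r⁵ = 37.54 / 12.30, so r = (37.54/12.30)^(1/5).
r = 3.0520^(1/5) ≈ 1.2500

1.250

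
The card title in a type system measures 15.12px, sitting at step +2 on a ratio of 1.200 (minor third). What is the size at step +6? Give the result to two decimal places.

31.35px

The gap is 6 − (2) = 4 steps, so the factor is 1.200^4.
15.12 × 1.200⁴ = 15.12 × 2.07360 ≈ 31.353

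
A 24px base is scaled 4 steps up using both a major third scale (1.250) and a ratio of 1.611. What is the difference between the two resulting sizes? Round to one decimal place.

103.1px

Major third: 24.0 × 1.250⁴ = 58.594px
At 1.611: 24.0 × 1.611⁴ = 161.657px
Difference: 161.657 − 58.594 = 103.063px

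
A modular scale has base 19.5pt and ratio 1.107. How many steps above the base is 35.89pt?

1.107ⁿ = 35.89 / 19.5 = 1.8405
n = ln(1.8405) / ln(1.107) = 0.6100 / 0.1017 ≈ 6.00

6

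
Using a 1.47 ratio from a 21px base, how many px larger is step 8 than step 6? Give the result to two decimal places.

Step 6: 21.0 × 1.47⁶ = 211.8963px
Step 8: 21.0 × 1.47⁸ = 457.8866px
Difference: 457.8866 − 211.8963 = 245.9903px

245.99px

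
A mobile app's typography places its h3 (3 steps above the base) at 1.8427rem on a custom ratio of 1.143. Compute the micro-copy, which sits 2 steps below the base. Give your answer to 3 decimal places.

Moving from step +3 to step -2 is 5 steps down, so divide by r⁵.
1.8427 ÷ 1.143⁵ = 1.8427 ÷ 1.95088 ≈ 0.945

0.945rem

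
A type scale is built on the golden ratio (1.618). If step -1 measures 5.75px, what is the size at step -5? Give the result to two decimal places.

Moving from step -1 to step -5 is 4 steps down, so divide by r⁴.
5.75 ÷ 1.618⁴ = 5.75 ÷ 6.85353 ≈ 0.839

0.84px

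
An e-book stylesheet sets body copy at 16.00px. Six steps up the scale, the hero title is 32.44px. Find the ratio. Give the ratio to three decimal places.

The ratio satisfies 16.00 × r⁶ = 32.44, so r = (32.44 / 16.00)^(1/6).
r = 2.0275^(1/6) ≈ 1.1250

1.125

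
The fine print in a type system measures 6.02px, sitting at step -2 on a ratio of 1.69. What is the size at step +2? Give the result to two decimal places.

49.11px

6.02 × 1.69⁴ = 6.02 × 8.15731 ≈ 49.107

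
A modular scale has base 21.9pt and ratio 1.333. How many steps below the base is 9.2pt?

3

1.333ⁿ = 21.9 / 9.2 = 2.3804
n = ln(2.3804) / ln(1.333) = 0.8673 / 0.2874 ≈ 3.02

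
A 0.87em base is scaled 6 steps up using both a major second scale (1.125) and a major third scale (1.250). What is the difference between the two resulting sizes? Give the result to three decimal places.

1.555em

Major second: 0.87 × 1.125⁶ = 1.76374em
Major third: 0.87 × 1.250⁶ = 3.31879em
Difference: 3.31879 − 1.76374 = 1.55505em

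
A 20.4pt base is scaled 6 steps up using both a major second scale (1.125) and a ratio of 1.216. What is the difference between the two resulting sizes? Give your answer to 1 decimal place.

24.6pt

Major second: 20.4 × 1.125⁶ = 41.357pt
At 1.216: 20.4 × 1.216⁶ = 65.953pt
Difference: 65.953 − 41.357 = 24.596pt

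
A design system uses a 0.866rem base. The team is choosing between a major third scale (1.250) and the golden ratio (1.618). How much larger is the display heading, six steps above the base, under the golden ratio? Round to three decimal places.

Major third: 0.866 × 1.250⁶ = 3.30353rem
Golden ratio: 0.866 × 1.618⁶ = 15.53778rem
Difference: 15.53778 − 3.30353 = 12.23425rem

12.234rem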